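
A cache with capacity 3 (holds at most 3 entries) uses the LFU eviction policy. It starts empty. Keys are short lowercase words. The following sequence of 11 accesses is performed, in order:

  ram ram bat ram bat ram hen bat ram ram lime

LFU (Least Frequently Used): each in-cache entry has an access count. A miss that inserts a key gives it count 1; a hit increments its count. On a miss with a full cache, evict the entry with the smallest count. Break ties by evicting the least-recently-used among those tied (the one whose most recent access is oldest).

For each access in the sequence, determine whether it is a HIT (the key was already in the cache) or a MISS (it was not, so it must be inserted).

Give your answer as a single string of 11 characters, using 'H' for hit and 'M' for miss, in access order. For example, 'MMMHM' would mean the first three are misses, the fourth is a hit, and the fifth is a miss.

Answer: MHMHHHMHHHM

Derivation:
LFU simulation (capacity=3):
  1. access ram: MISS. Cache: [ram(c=1)]
  2. access ram: HIT, count now 2. Cache: [ram(c=2)]
  3. access bat: MISS. Cache: [bat(c=1) ram(c=2)]
  4. access ram: HIT, count now 3. Cache: [bat(c=1) ram(c=3)]
  5. access bat: HIT, count now 2. Cache: [bat(c=2) ram(c=3)]
  6. access ram: HIT, count now 4. Cache: [bat(c=2) ram(c=4)]
  7. access hen: MISS. Cache: [hen(c=1) bat(c=2) ram(c=4)]
  8. access bat: HIT, count now 3. Cache: [hen(c=1) bat(c=3) ram(c=4)]
  9. access ram: HIT, count now 5. Cache: [hen(c=1) bat(c=3) ram(c=5)]
  10. access ram: HIT, count now 6. Cache: [hen(c=1) bat(c=3) ram(c=6)]
  11. access lime: MISS, evict hen(c=1). Cache: [lime(c=1) bat(c=3) ram(c=6)]
Total: 7 hits, 4 misses, 1 evictions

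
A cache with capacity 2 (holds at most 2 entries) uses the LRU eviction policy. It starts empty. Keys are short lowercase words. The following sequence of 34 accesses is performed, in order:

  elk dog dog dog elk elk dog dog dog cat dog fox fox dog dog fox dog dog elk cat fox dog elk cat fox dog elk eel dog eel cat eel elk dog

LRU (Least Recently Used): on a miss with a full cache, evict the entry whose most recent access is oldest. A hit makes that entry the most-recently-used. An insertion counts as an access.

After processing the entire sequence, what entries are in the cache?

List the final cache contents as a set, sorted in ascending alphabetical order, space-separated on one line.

LRU simulation (capacity=2):
  1. access elk: MISS. Cache (LRU->MRU): [elk]
  2. access dog: MISS. Cache (LRU->MRU): [elk dog]
  3. access dog: HIT. Cache (LRU->MRU): [elk dog]
  4. access dog: HIT. Cache (LRU->MRU): [elk dog]
  5. access elk: HIT. Cache (LRU->MRU): [dog elk]
  6. access elk: HIT. Cache (LRU->MRU): [dog elk]
  7. access dog: HIT. Cache (LRU->MRU): [elk dog]
  8. access dog: HIT. Cache (LRU->MRU): [elk dog]
  9. access dog: HIT. Cache (LRU->MRU): [elk dog]
  10. access cat: MISS, evict elk. Cache (LRU->MRU): [dog cat]
  11. access dog: HIT. Cache (LRU->MRU): [cat dog]
  12. access fox: MISS, evict cat. Cache (LRU->MRU): [dog fox]
  13. access fox: HIT. Cache (LRU->MRU): [dog fox]
  14. access dog: HIT. Cache (LRU->MRU): [fox dog]
  15. access dog: HIT. Cache (LRU->MRU): [fox dog]
  16. access fox: HIT. Cache (LRU->MRU): [dog fox]
  17. access dog: HIT. Cache (LRU->MRU): [fox dog]
  18. access dog: HIT. Cache (LRU->MRU): [fox dog]
  19. access elk: MISS, evict fox. Cache (LRU->MRU): [dog elk]
  20. access cat: MISS, evict dog. Cache (LRU->MRU): [elk cat]
  21. access fox: MISS, evict elk. Cache (LRU->MRU): [cat fox]
  22. access dog: MISS, evict cat. Cache (LRU->MRU): [fox dog]
  23. access elk: MISS, evict fox. Cache (LRU->MRU): [dog elk]
  24. access cat: MISS, evict dog. Cache (LRU->MRU): [elk cat]
  25. access fox: MISS, evict elk. Cache (LRU->MRU): [cat fox]
  26. access dog: MISS, evict cat. Cache (LRU->MRU): [fox dog]
  27. access elk: MISS, evict fox. Cache (LRU->MRU): [dog elk]
  28. access eel: MISS, evict dog. Cache (LRU->MRU): [elk eel]
  29. access dog: MISS, evict elk. Cache (LRU->MRU): [eel dog]
  30. access eel: HIT. Cache (LRU->MRU): [dog eel]
  31. access cat: MISS, evict dog. Cache (LRU->MRU): [eel cat]
  32. access eel: HIT. Cache (LRU->MRU): [cat eel]
  33. access elk: MISS, evict cat. Cache (LRU->MRU): [eel elk]
  34. access dog: MISS, evict eel. Cache (LRU->MRU): [elk dog]
Total: 16 hits, 18 misses, 16 evictions

Answer: dog elk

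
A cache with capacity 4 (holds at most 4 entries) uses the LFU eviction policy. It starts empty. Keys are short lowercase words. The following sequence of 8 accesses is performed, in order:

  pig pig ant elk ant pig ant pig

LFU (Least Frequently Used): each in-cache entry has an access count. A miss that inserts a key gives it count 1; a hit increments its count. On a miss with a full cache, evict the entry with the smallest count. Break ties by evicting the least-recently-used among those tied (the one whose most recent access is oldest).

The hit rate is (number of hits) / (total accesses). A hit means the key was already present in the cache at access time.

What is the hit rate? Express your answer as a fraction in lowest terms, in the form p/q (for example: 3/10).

LFU simulation (capacity=4):
  1. access pig: MISS. Cache: [pig(c=1)]
  2. access pig: HIT, count now 2. Cache: [pig(c=2)]
  3. access ant: MISS. Cache: [ant(c=1) pig(c=2)]
  4. access elk: MISS. Cache: [ant(c=1) elk(c=1) pig(c=2)]
  5. access ant: HIT, count now 2. Cache: [elk(c=1) pig(c=2) ant(c=2)]
  6. access pig: HIT, count now 3. Cache: [elk(c=1) ant(c=2) pig(c=3)]
  7. access ant: HIT, count now 3. Cache: [elk(c=1) pig(c=3) ant(c=3)]
  8. access pig: HIT, count now 4. Cache: [elk(c=1) ant(c=3) pig(c=4)]
Total: 5 hits, 3 misses, 0 evictions

Hit rate = 5/8

Answer: 5/8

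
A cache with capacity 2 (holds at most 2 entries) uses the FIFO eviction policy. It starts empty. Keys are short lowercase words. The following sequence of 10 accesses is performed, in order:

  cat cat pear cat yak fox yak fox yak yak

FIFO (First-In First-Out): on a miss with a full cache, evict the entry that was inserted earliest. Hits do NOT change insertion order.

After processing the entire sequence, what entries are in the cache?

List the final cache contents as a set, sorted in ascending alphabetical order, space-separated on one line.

FIFO simulation (capacity=2):
  1. access cat: MISS. Cache (old->new): [cat]
  2. access cat: HIT. Cache (old->new): [cat]
  3. access pear: MISS. Cache (old->new): [cat pear]
  4. access cat: HIT. Cache (old->new): [cat pear]
  5. access yak: MISS, evict cat. Cache (old->new): [pear yak]
  6. access fox: MISS, evict pear. Cache (old->new): [yak fox]
  7. access yak: HIT. Cache (old->new): [yak fox]
  8. access fox: HIT. Cache (old->new): [yak fox]
  9. access yak: HIT. Cache (old->new): [yak fox]
  10. access yak: HIT. Cache (old->new): [yak fox]
Total: 6 hits, 4 misses, 2 evictions

Answer: fox yak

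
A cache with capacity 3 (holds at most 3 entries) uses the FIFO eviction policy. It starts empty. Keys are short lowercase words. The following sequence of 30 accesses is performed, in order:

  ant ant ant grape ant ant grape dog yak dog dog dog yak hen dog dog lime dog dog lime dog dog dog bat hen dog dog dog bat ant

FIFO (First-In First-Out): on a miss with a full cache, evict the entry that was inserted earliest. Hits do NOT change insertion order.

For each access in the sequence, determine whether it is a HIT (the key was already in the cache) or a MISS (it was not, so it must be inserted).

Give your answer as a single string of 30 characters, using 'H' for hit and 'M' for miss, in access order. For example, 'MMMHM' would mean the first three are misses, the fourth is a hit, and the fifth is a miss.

FIFO simulation (capacity=3):
  1. access ant: MISS. Cache (old->new): [ant]
  2. access ant: HIT. Cache (old->new): [ant]
  3. access ant: HIT. Cache (old->new): [ant]
  4. access grape: MISS. Cache (old->new): [ant grape]
  5. access ant: HIT. Cache (old->new): [ant grape]
  6. access ant: HIT. Cache (old->new): [ant grape]
  7. access grape: HIT. Cache (old->new): [ant grape]
  8. access dog: MISS. Cache (old->new): [ant grape dog]
  9. access yak: MISS, evict ant. Cache (old->new): [grape dog yak]
  10. access dog: HIT. Cache (old->new): [grape dog yak]
  11. access dog: HIT. Cache (old->new): [grape dog yak]
  12. access dog: HIT. Cache (old->new): [grape dog yak]
  13. access yak: HIT. Cache (old->new): [grape dog yak]
  14. access hen: MISS, evict grape. Cache (old->new): [dog yak hen]
  15. access dog: HIT. Cache (old->new): [dog yak hen]
  16. access dog: HIT. Cache (old->new): [dog yak hen]
  17. access lime: MISS, evict dog. Cache (old->new): [yak hen lime]
  18. access dog: MISS, evict yak. Cache (old->new): [hen lime dog]
  19. access dog: HIT. Cache (old->new): [hen lime dog]
  20. access lime: HIT. Cache (old->new): [hen lime dog]
  21. access dog: HIT. Cache (old->new): [hen lime dog]
  22. access dog: HIT. Cache (old->new): [hen lime dog]
  23. access dog: HIT. Cache (old->new): [hen lime dog]
  24. access bat: MISS, evict hen. Cache (old->new): [lime dog bat]
  25. access hen: MISS, evict lime. Cache (old->new): [dog bat hen]
  26. access dog: HIT. Cache (old->new): [dog bat hen]
  27. access dog: HIT. Cache (old->new): [dog bat hen]
  28. access dog: HIT. Cache (old->new): [dog bat hen]
  29. access bat: HIT. Cache (old->new): [dog bat hen]
  30. access ant: MISS, evict dog. Cache (old->new): [bat hen ant]
Total: 20 hits, 10 misses, 7 evictions

Answer: MHHMHHHMMHHHHMHHMMHHHHHMMHHHHM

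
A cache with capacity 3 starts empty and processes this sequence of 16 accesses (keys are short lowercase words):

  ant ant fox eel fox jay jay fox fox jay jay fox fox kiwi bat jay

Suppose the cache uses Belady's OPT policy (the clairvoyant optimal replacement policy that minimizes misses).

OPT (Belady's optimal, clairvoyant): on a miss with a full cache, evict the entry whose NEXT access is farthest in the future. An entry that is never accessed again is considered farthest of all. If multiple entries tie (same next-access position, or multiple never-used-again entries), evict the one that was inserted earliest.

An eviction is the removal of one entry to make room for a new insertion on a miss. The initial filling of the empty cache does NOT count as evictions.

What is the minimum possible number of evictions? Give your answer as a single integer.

OPT (Belady) simulation (capacity=3):
  1. access ant: MISS. Cache: [ant]
  2. access ant: HIT. Next use of ant: never. Cache: [ant]
  3. access fox: MISS. Cache: [ant fox]
  4. access eel: MISS. Cache: [ant fox eel]
  5. access fox: HIT. Next use of fox: step 8. Cache: [ant fox eel]
  6. access jay: MISS, evict ant (next use: never). Cache: [fox eel jay]
  7. access jay: HIT. Next use of jay: step 10. Cache: [fox eel jay]
  8. access fox: HIT. Next use of fox: step 9. Cache: [fox eel jay]
  9. access fox: HIT. Next use of fox: step 12. Cache: [fox eel jay]
  10. access jay: HIT. Next use of jay: step 11. Cache: [fox eel jay]
  11. access jay: HIT. Next use of jay: step 16. Cache: [fox eel jay]
  12. access fox: HIT. Next use of fox: step 13. Cache: [fox eel jay]
  13. access fox: HIT. Next use of fox: never. Cache: [fox eel jay]
  14. access kiwi: MISS, evict fox (next use: never). Cache: [eel jay kiwi]
  15. access bat: MISS, evict eel (next use: never). Cache: [jay kiwi bat]
  16. access jay: HIT. Next use of jay: never. Cache: [jay kiwi bat]
Total: 10 hits, 6 misses, 3 evictions

Answer: 3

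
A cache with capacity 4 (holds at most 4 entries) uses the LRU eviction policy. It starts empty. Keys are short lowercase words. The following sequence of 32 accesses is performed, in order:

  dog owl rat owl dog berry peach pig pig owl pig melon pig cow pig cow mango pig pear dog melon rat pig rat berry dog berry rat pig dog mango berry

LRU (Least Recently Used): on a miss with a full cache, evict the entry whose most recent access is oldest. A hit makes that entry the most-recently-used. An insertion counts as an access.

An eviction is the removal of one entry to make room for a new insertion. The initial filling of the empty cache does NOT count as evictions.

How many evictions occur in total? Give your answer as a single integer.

LRU simulation (capacity=4):
  1. access dog: MISS. Cache (LRU->MRU): [dog]
  2. access owl: MISS. Cache (LRU->MRU): [dog owl]
  3. access rat: MISS. Cache (LRU->MRU): [dog owl rat]
  4. access owl: HIT. Cache (LRU->MRU): [dog rat owl]
  5. access dog: HIT. Cache (LRU->MRU): [rat owl dog]
  6. access berry: MISS. Cache (LRU->MRU): [rat owl dog berry]
  7. access peach: MISS, evict rat. Cache (LRU->MRU): [owl dog berry peach]
  8. access pig: MISS, evict owl. Cache (LRU->MRU): [dog berry peach pig]
  9. access pig: HIT. Cache (LRU->MRU): [dog berry peach pig]
  10. access owl: MISS, evict dog. Cache (LRU->MRU): [berry peach pig owl]
  11. access pig: HIT. Cache (LRU->MRU): [berry peach owl pig]
  12. access melon: MISS, evict berry. Cache (LRU->MRU): [peach owl pig melon]
  13. access pig: HIT. Cache (LRU->MRU): [peach owl melon pig]
  14. access cow: MISS, evict peach. Cache (LRU->MRU): [owl melon pig cow]
  15. access pig: HIT. Cache (LRU->MRU): [owl melon cow pig]
  16. access cow: HIT. Cache (LRU->MRU): [owl melon pig cow]
  17. access mango: MISS, evict owl. Cache (LRU->MRU): [melon pig cow mango]
  18. access pig: HIT. Cache (LRU->MRU): [melon cow mango pig]
  19. access pear: MISS, evict melon. Cache (LRU->MRU): [cow mango pig pear]
  20. access dog: MISS, evict cow. Cache (LRU->MRU): [mango pig pear dog]
  21. access melon: MISS, evict mango. Cache (LRU->MRU): [pig pear dog melon]
  22. access rat: MISS, evict pig. Cache (LRU->MRU): [pear dog melon rat]
  23. access pig: MISS, evict pear. Cache (LRU->MRU): [dog melon rat pig]
  24. access rat: HIT. Cache (LRU->MRU): [dog melon pig rat]
  25. access berry: MISS, evict dog. Cache (LRU->MRU): [melon pig rat berry]
  26. access dog: MISS, evict melon. Cache (LRU->MRU): [pig rat berry dog]
  27. access berry: HIT. Cache (LRU->MRU): [pig rat dog berry]
  28. access rat: HIT. Cache (LRU->MRU): [pig dog berry rat]
  29. access pig: HIT. Cache (LRU->MRU): [dog berry rat pig]
  30. access dog: HIT. Cache (LRU->MRU): [berry rat pig dog]
  31. access mango: MISS, evict berry. Cache (LRU->MRU): [rat pig dog mango]
  32. access berry: MISS, evict rat. Cache (LRU->MRU): [pig dog mango berry]
Total: 13 hits, 19 misses, 15 evictions

Answer: 15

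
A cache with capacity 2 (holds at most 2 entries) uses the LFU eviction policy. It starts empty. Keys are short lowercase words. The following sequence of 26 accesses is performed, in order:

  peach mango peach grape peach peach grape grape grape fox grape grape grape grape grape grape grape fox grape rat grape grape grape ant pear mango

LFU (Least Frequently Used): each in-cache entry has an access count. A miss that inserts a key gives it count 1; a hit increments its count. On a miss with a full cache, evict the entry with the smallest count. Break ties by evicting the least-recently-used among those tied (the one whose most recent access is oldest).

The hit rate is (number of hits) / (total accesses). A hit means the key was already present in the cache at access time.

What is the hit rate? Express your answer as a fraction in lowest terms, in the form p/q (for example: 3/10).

Answer: 9/13

Derivation:
LFU simulation (capacity=2):
  1. access peach: MISS. Cache: [peach(c=1)]
  2. access mango: MISS. Cache: [peach(c=1) mango(c=1)]
  3. access peach: HIT, count now 2. Cache: [mango(c=1) peach(c=2)]
  4. access grape: MISS, evict mango(c=1). Cache: [grape(c=1) peach(c=2)]
  5. access peach: HIT, count now 3. Cache: [grape(c=1) peach(c=3)]
  6. access peach: HIT, count now 4. Cache: [grape(c=1) peach(c=4)]
  7. access grape: HIT, count now 2. Cache: [grape(c=2) peach(c=4)]
  8. access grape: HIT, count now 3. Cache: [grape(c=3) peach(c=4)]
  9. access grape: HIT, count now 4. Cache: [peach(c=4) grape(c=4)]
  10. access fox: MISS, evict peach(c=4). Cache: [fox(c=1) grape(c=4)]
  11. access grape: HIT, count now 5. Cache: [fox(c=1) grape(c=5)]
  12. access grape: HIT, count now 6. Cache: [fox(c=1) grape(c=6)]
  13. access grape: HIT, count now 7. Cache: [fox(c=1) grape(c=7)]
  14. access grape: HIT, count now 8. Cache: [fox(c=1) grape(c=8)]
  15. access grape: HIT, count now 9. Cache: [fox(c=1) grape(c=9)]
  16. access grape: HIT, count now 10. Cache: [fox(c=1) grape(c=10)]
  17. access grape: HIT, count now 11. Cache: [fox(c=1) grape(c=11)]
  18. access fox: HIT, count now 2. Cache: [fox(c=2) grape(c=11)]
  19. access grape: HIT, count now 12. Cache: [fox(c=2) grape(c=12)]
  20. access rat: MISS, evict fox(c=2). Cache: [rat(c=1) grape(c=12)]
  21. access grape: HIT, count now 13. Cache: [rat(c=1) grape(c=13)]
  22. access grape: HIT, count now 14. Cache: [rat(c=1) grape(c=14)]
  23. access grape: HIT, count now 15. Cache: [rat(c=1) grape(c=15)]
  24. access ant: MISS, evict rat(c=1). Cache: [ant(c=1) grape(c=15)]
  25. access pear: MISS, evict ant(c=1). Cache: [pear(c=1) grape(c=15)]
  26. access mango: MISS, evict pear(c=1). Cache: [mango(c=1) grape(c=15)]
Total: 18 hits, 8 misses, 6 evictions

Hit rate = 18/26 = 9/13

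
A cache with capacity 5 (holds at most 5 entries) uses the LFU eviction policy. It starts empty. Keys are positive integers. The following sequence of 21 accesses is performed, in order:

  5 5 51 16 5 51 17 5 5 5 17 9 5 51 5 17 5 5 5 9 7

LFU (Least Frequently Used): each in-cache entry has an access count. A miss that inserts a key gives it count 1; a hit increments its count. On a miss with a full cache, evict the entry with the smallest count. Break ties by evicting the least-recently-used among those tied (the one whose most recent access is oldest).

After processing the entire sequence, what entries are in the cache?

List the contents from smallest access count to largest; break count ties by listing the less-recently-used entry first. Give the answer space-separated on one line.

Answer: 7 9 51 17 5

Derivation:
LFU simulation (capacity=5):
  1. access 5: MISS. Cache: [5(c=1)]
  2. access 5: HIT, count now 2. Cache: [5(c=2)]
  3. access 51: MISS. Cache: [51(c=1) 5(c=2)]
  4. access 16: MISS. Cache: [51(c=1) 16(c=1) 5(c=2)]
  5. access 5: HIT, count now 3. Cache: [51(c=1) 16(c=1) 5(c=3)]
  6. access 51: HIT, count now 2. Cache: [16(c=1) 51(c=2) 5(c=3)]
  7. access 17: MISS. Cache: [16(c=1) 17(c=1) 51(c=2) 5(c=3)]
  8. access 5: HIT, count now 4. Cache: [16(c=1) 17(c=1) 51(c=2) 5(c=4)]
  9. access 5: HIT, count now 5. Cache: [16(c=1) 17(c=1) 51(c=2) 5(c=5)]
  10. access 5: HIT, count now 6. Cache: [16(c=1) 17(c=1) 51(c=2) 5(c=6)]
  11. access 17: HIT, count now 2. Cache: [16(c=1) 51(c=2) 17(c=2) 5(c=6)]
  12. access 9: MISS. Cache: [16(c=1) 9(c=1) 51(c=2) 17(c=2) 5(c=6)]
  13. access 5: HIT, count now 7. Cache: [16(c=1) 9(c=1) 51(c=2) 17(c=2) 5(c=7)]
  14. access 51: HIT, count now 3. Cache: [16(c=1) 9(c=1) 17(c=2) 51(c=3) 5(c=7)]
  15. access 5: HIT, count now 8. Cache: [16(c=1) 9(c=1) 17(c=2) 51(c=3) 5(c=8)]
  16. access 17: HIT, count now 3. Cache: [16(c=1) 9(c=1) 51(c=3) 17(c=3) 5(c=8)]
  17. access 5: HIT, count now 9. Cache: [16(c=1) 9(c=1) 51(c=3) 17(c=3) 5(c=9)]
  18. access 5: HIT, count now 10. Cache: [16(c=1) 9(c=1) 51(c=3) 17(c=3) 5(c=10)]
  19. access 5: HIT, count now 11. Cache: [16(c=1) 9(c=1) 51(c=3) 17(c=3) 5(c=11)]
  20. access 9: HIT, count now 2. Cache: [16(c=1) 9(c=2) 51(c=3) 17(c=3) 5(c=11)]
  21. access 7: MISS, evict 16(c=1). Cache: [7(c=1) 9(c=2) 51(c=3) 17(c=3) 5(c=11)]
Total: 15 hits, 6 misses, 1 evictions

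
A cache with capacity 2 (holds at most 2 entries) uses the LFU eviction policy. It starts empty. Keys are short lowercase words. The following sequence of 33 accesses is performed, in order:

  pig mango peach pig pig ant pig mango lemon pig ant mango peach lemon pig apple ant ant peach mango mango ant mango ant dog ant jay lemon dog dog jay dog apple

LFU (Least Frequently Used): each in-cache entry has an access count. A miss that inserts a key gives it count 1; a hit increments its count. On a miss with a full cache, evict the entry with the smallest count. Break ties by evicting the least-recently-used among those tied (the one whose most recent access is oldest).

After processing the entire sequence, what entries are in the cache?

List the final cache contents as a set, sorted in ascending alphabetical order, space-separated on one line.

Answer: apple pig

Derivation:
LFU simulation (capacity=2):
  1. access pig: MISS. Cache: [pig(c=1)]
  2. access mango: MISS. Cache: [pig(c=1) mango(c=1)]
  3. access peach: MISS, evict pig(c=1). Cache: [mango(c=1) peach(c=1)]
  4. access pig: MISS, evict mango(c=1). Cache: [peach(c=1) pig(c=1)]
  5. access pig: HIT, count now 2. Cache: [peach(c=1) pig(c=2)]
  6. access ant: MISS, evict peach(c=1). Cache: [ant(c=1) pig(c=2)]
  7. access pig: HIT, count now 3. Cache: [ant(c=1) pig(c=3)]
  8. access mango: MISS, evict ant(c=1). Cache: [mango(c=1) pig(c=3)]
  9. access lemon: MISS, evict mango(c=1). Cache: [lemon(c=1) pig(c=3)]
  10. access pig: HIT, count now 4. Cache: [lemon(c=1) pig(c=4)]
  11. access ant: MISS, evict lemon(c=1). Cache: [ant(c=1) pig(c=4)]
  12. access mango: MISS, evict ant(c=1). Cache: [mango(c=1) pig(c=4)]
  13. access peach: MISS, evict mango(c=1). Cache: [peach(c=1) pig(c=4)]
  14. access lemon: MISS, evict peach(c=1). Cache: [lemon(c=1) pig(c=4)]
  15. access pig: HIT, count now 5. Cache: [lemon(c=1) pig(c=5)]
  16. access apple: MISS, evict lemon(c=1). Cache: [apple(c=1) pig(c=5)]
  17. access ant: MISS, evict apple(c=1). Cache: [ant(c=1) pig(c=5)]
  18. access ant: HIT, count now 2. Cache: [ant(c=2) pig(c=5)]
  19. access peach: MISS, evict ant(c=2). Cache: [peach(c=1) pig(c=5)]
  20. access mango: MISS, evict peach(c=1). Cache: [mango(c=1) pig(c=5)]
  21. access mango: HIT, count now 2. Cache: [mango(c=2) pig(c=5)]
  22. access ant: MISS, evict mango(c=2). Cache: [ant(c=1) pig(c=5)]
  23. access mango: MISS, evict ant(c=1). Cache: [mango(c=1) pig(c=5)]
  24. access ant: MISS, evict mango(c=1). Cache: [ant(c=1) pig(c=5)]
  25. access dog: MISS, evict ant(c=1). Cache: [dog(c=1) pig(c=5)]
  26. access ant: MISS, evict dog(c=1). Cache: [ant(c=1) pig(c=5)]
  27. access jay: MISS, evict ant(c=1). Cache: [jay(c=1) pig(c=5)]
  28. access lemon: MISS, evict jay(c=1). Cache: [lemon(c=1) pig(c=5)]
  29. access dog: MISS, evict lemon(c=1). Cache: [dog(c=1) pig(c=5)]
  30. access dog: HIT, count now 2. Cache: [dog(c=2) pig(c=5)]
  31. access jay: MISS, evict dog(c=2). Cache: [jay(c=1) pig(c=5)]
  32. access dog: MISS, evict jay(c=1). Cache: [dog(c=1) pig(c=5)]
  33. access apple: MISS, evict dog(c=1). Cache: [apple(c=1) pig(c=5)]
Total: 7 hits, 26 misses, 24 evictions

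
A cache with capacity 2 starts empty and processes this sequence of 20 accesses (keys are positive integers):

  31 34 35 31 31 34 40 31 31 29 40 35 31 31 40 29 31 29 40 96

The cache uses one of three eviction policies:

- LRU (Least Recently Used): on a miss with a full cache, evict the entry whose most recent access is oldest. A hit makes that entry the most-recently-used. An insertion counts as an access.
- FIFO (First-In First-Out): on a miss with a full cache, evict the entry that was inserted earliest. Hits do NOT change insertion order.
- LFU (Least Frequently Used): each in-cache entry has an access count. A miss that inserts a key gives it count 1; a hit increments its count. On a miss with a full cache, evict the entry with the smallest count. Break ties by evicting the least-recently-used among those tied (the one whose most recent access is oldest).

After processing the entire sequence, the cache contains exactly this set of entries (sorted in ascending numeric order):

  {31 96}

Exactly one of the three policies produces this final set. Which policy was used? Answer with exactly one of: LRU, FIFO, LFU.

Answer: LFU

Derivation:
Simulating under each policy and comparing final sets:
  LRU: final set = {40 96} -> differs
  FIFO: final set = {40 96} -> differs
  LFU: final set = {31 96} -> MATCHES target
Only LFU produces the target set.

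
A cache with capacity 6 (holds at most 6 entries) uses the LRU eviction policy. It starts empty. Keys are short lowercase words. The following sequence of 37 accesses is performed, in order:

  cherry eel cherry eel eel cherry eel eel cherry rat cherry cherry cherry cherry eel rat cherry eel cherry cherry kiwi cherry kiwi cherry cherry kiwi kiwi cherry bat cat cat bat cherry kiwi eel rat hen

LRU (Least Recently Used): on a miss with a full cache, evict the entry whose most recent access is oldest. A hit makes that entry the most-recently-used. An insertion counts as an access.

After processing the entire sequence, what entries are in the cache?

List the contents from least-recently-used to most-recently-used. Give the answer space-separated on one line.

LRU simulation (capacity=6):
  1. access cherry: MISS. Cache (LRU->MRU): [cherry]
  2. access eel: MISS. Cache (LRU->MRU): [cherry eel]
  3. access cherry: HIT. Cache (LRU->MRU): [eel cherry]
  4. access eel: HIT. Cache (LRU->MRU): [cherry eel]
  5. access eel: HIT. Cache (LRU->MRU): [cherry eel]
  6. access cherry: HIT. Cache (LRU->MRU): [eel cherry]
  7. access eel: HIT. Cache (LRU->MRU): [cherry eel]
  8. access eel: HIT. Cache (LRU->MRU): [cherry eel]
  9. access cherry: HIT. Cache (LRU->MRU): [eel cherry]
  10. access rat: MISS. Cache (LRU->MRU): [eel cherry rat]
  11. access cherry: HIT. Cache (LRU->MRU): [eel rat cherry]
  12. access cherry: HIT. Cache (LRU->MRU): [eel rat cherry]
  13. access cherry: HIT. Cache (LRU->MRU): [eel rat cherry]
  14. access cherry: HIT. Cache (LRU->MRU): [eel rat cherry]
  15. access eel: HIT. Cache (LRU->MRU): [rat cherry eel]
  16. access rat: HIT. Cache (LRU->MRU): [cherry eel rat]
  17. access cherry: HIT. Cache (LRU->MRU): [eel rat cherry]
  18. access eel: HIT. Cache (LRU->MRU): [rat cherry eel]
  19. access cherry: HIT. Cache (LRU->MRU): [rat eel cherry]
  20. access cherry: HIT. Cache (LRU->MRU): [rat eel cherry]
  21. access kiwi: MISS. Cache (LRU->MRU): [rat eel cherry kiwi]
  22. access cherry: HIT. Cache (LRU->MRU): [rat eel kiwi cherry]
  23. access kiwi: HIT. Cache (LRU->MRU): [rat eel cherry kiwi]
  24. access cherry: HIT. Cache (LRU->MRU): [rat eel kiwi cherry]
  25. access cherry: HIT. Cache (LRU->MRU): [rat eel kiwi cherry]
  26. access kiwi: HIT. Cache (LRU->MRU): [rat eel cherry kiwi]
  27. access kiwi: HIT. Cache (LRU->MRU): [rat eel cherry kiwi]
  28. access cherry: HIT. Cache (LRU->MRU): [rat eel kiwi cherry]
  29. access bat: MISS. Cache (LRU->MRU): [rat eel kiwi cherry bat]
  30. access cat: MISS. Cache (LRU->MRU): [rat eel kiwi cherry bat cat]
  31. access cat: HIT. Cache (LRU->MRU): [rat eel kiwi cherry bat cat]
  32. access bat: HIT. Cache (LRU->MRU): [rat eel kiwi cherry cat bat]
  33. access cherry: HIT. Cache (LRU->MRU): [rat eel kiwi cat bat cherry]
  34. access kiwi: HIT. Cache (LRU->MRU): [rat eel cat bat cherry kiwi]
  35. access eel: HIT. Cache (LRU->MRU): [rat cat bat cherry kiwi eel]
  36. access rat: HIT. Cache (LRU->MRU): [cat bat cherry kiwi eel rat]
  37. access hen: MISS, evict cat. Cache (LRU->MRU): [bat cherry kiwi eel rat hen]
Total: 30 hits, 7 misses, 1 evictions

Answer: bat cherry kiwi eel rat hen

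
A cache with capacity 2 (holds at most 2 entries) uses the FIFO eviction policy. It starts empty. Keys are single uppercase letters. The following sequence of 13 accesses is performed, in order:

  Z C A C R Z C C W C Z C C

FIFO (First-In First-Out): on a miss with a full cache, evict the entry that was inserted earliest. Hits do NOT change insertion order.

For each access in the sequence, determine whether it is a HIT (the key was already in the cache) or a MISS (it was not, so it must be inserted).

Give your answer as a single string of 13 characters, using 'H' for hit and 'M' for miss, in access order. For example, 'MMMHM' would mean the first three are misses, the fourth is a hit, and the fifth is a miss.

FIFO simulation (capacity=2):
  1. access Z: MISS. Cache (old->new): [Z]
  2. access C: MISS. Cache (old->new): [Z C]
  3. access A: MISS, evict Z. Cache (old->new): [C A]
  4. access C: HIT. Cache (old->new): [C A]
  5. access R: MISS, evict C. Cache (old->new): [A R]
  6. access Z: MISS, evict A. Cache (old->new): [R Z]
  7. access C: MISS, evict R. Cache (old->new): [Z C]
  8. access C: HIT. Cache (old->new): [Z C]
  9. access W: MISS, evict Z. Cache (old->new): [C W]
  10. access C: HIT. Cache (old->new): [C W]
  11. access Z: MISS, evict C. Cache (old->new): [W Z]
  12. access C: MISS, evict W. Cache (old->new): [Z C]
  13. access C: HIT. Cache (old->new): [Z C]
Total: 4 hits, 9 misses, 7 evictions

Answer: MMMHMMMHMHMMH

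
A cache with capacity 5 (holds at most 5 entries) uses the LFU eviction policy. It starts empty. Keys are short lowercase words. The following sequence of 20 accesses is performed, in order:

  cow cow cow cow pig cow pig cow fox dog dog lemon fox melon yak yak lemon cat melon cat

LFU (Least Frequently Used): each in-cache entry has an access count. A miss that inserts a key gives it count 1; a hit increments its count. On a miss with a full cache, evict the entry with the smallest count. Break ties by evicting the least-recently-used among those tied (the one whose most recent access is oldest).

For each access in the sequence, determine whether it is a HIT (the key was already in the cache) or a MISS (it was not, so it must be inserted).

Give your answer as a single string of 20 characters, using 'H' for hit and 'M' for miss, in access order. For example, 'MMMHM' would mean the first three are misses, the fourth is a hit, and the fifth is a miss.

LFU simulation (capacity=5):
  1. access cow: MISS. Cache: [cow(c=1)]
  2. access cow: HIT, count now 2. Cache: [cow(c=2)]
  3. access cow: HIT, count now 3. Cache: [cow(c=3)]
  4. access cow: HIT, count now 4. Cache: [cow(c=4)]
  5. access pig: MISS. Cache: [pig(c=1) cow(c=4)]
  6. access cow: HIT, count now 5. Cache: [pig(c=1) cow(c=5)]
  7. access pig: HIT, count now 2. Cache: [pig(c=2) cow(c=5)]
  8. access cow: HIT, count now 6. Cache: [pig(c=2) cow(c=6)]
  9. access fox: MISS. Cache: [fox(c=1) pig(c=2) cow(c=6)]
  10. access dog: MISS. Cache: [fox(c=1) dog(c=1) pig(c=2) cow(c=6)]
  11. access dog: HIT, count now 2. Cache: [fox(c=1) pig(c=2) dog(c=2) cow(c=6)]
  12. access lemon: MISS. Cache: [fox(c=1) lemon(c=1) pig(c=2) dog(c=2) cow(c=6)]
  13. access fox: HIT, count now 2. Cache: [lemon(c=1) pig(c=2) dog(c=2) fox(c=2) cow(c=6)]
  14. access melon: MISS, evict lemon(c=1). Cache: [melon(c=1) pig(c=2) dog(c=2) fox(c=2) cow(c=6)]
  15. access yak: MISS, evict melon(c=1). Cache: [yak(c=1) pig(c=2) dog(c=2) fox(c=2) cow(c=6)]
  16. access yak: HIT, count now 2. Cache: [pig(c=2) dog(c=2) fox(c=2) yak(c=2) cow(c=6)]
  17. access lemon: MISS, evict pig(c=2). Cache: [lemon(c=1) dog(c=2) fox(c=2) yak(c=2) cow(c=6)]
  18. access cat: MISS, evict lemon(c=1). Cache: [cat(c=1) dog(c=2) fox(c=2) yak(c=2) cow(c=6)]
  19. access melon: MISS, evict cat(c=1). Cache: [melon(c=1) dog(c=2) fox(c=2) yak(c=2) cow(c=6)]
  20. access cat: MISS, evict melon(c=1). Cache: [cat(c=1) dog(c=2) fox(c=2) yak(c=2) cow(c=6)]
Total: 9 hits, 11 misses, 6 evictions

Answer: MHHHMHHHMMHMHMMHMMMM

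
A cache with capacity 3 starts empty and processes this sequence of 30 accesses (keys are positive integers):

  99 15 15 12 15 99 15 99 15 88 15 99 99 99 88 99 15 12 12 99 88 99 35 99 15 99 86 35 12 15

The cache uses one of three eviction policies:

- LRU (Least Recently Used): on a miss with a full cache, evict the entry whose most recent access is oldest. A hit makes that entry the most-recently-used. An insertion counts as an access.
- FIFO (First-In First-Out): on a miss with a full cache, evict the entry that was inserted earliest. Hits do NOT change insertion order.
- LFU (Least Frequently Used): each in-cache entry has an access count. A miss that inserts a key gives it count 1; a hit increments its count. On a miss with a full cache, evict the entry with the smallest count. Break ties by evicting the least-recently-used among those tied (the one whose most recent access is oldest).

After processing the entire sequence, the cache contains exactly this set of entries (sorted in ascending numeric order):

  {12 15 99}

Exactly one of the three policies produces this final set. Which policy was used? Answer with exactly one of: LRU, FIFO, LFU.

Answer: LFU

Derivation:
Simulating under each policy and comparing final sets:
  LRU: final set = {12 15 35} -> differs
  FIFO: final set = {12 15 86} -> differs
  LFU: final set = {12 15 99} -> MATCHES target
Only LFU produces the target set.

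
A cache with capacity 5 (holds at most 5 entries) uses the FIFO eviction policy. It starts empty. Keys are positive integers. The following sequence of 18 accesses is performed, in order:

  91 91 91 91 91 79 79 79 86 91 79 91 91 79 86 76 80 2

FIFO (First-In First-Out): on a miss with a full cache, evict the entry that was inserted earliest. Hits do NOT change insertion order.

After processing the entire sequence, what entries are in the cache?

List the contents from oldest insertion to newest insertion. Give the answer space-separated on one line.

Answer: 79 86 76 80 2

Derivation:
FIFO simulation (capacity=5):
  1. access 91: MISS. Cache (old->new): [91]
  2. access 91: HIT. Cache (old->new): [91]
  3. access 91: HIT. Cache (old->new): [91]
  4. access 91: HIT. Cache (old->new): [91]
  5. access 91: HIT. Cache (old->new): [91]
  6. access 79: MISS. Cache (old->new): [91 79]
  7. access 79: HIT. Cache (old->new): [91 79]
  8. access 79: HIT. Cache (old->new): [91 79]
  9. access 86: MISS. Cache (old->new): [91 79 86]
  10. access 91: HIT. Cache (old->new): [91 79 86]
  11. access 79: HIT. Cache (old->new): [91 79 86]
  12. access 91: HIT. Cache (old->new): [91 79 86]
  13. access 91: HIT. Cache (old->new): [91 79 86]
  14. access 79: HIT. Cache (old->new): [91 79 86]
  15. access 86: HIT. Cache (old->new): [91 79 86]
  16. access 76: MISS. Cache (old->new): [91 79 86 76]
  17. access 80: MISS. Cache (old->new): [91 79 86 76 80]
  18. access 2: MISS, evict 91. Cache (old->new): [79 86 76 80 2]
Total: 12 hits, 6 misses, 1 evictions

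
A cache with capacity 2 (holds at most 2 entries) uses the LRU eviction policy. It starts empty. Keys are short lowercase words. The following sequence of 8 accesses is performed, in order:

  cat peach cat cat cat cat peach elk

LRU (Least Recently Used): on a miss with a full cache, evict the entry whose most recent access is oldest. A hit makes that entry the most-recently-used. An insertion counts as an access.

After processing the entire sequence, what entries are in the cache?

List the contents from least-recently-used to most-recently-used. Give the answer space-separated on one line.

LRU simulation (capacity=2):
  1. access cat: MISS. Cache (LRU->MRU): [cat]
  2. access peach: MISS. Cache (LRU->MRU): [cat peach]
  3. access cat: HIT. Cache (LRU->MRU): [peach cat]
  4. access cat: HIT. Cache (LRU->MRU): [peach cat]
  5. access cat: HIT. Cache (LRU->MRU): [peach cat]
  6. access cat: HIT. Cache (LRU->MRU): [peach cat]
  7. access peach: HIT. Cache (LRU->MRU): [cat peach]
  8. access elk: MISS, evict cat. Cache (LRU->MRU): [peach elk]
Total: 5 hits, 3 misses, 1 evictions

Answer: peach elk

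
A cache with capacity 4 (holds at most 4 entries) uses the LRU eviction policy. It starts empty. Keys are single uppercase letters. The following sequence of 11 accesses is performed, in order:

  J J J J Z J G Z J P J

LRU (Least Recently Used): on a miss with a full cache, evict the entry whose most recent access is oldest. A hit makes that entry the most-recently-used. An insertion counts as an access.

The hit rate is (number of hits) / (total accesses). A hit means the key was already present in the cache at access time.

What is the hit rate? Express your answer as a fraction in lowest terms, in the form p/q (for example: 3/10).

LRU simulation (capacity=4):
  1. access J: MISS. Cache (LRU->MRU): [J]
  2. access J: HIT. Cache (LRU->MRU): [J]
  3. access J: HIT. Cache (LRU->MRU): [J]
  4. access J: HIT. Cache (LRU->MRU): [J]
  5. access Z: MISS. Cache (LRU->MRU): [J Z]
  6. access J: HIT. Cache (LRU->MRU): [Z J]
  7. access G: MISS. Cache (LRU->MRU): [Z J G]
  8. access Z: HIT. Cache (LRU->MRU): [J G Z]
  9. access J: HIT. Cache (LRU->MRU): [G Z J]
  10. access P: MISS. Cache (LRU->MRU): [G Z J P]
  11. access J: HIT. Cache (LRU->MRU): [G Z P J]
Total: 7 hits, 4 misses, 0 evictions

Hit rate = 7/11

Answer: 7/11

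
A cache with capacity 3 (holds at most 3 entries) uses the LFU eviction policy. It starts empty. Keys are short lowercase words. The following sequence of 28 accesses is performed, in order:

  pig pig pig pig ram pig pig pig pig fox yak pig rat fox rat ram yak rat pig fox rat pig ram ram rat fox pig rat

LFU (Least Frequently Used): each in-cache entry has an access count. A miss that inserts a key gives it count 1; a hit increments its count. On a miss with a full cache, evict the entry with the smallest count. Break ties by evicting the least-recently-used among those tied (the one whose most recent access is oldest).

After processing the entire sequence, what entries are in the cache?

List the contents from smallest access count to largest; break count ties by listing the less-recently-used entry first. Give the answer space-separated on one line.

LFU simulation (capacity=3):
  1. access pig: MISS. Cache: [pig(c=1)]
  2. access pig: HIT, count now 2. Cache: [pig(c=2)]
  3. access pig: HIT, count now 3. Cache: [pig(c=3)]
  4. access pig: HIT, count now 4. Cache: [pig(c=4)]
  5. access ram: MISS. Cache: [ram(c=1) pig(c=4)]
  6. access pig: HIT, count now 5. Cache: [ram(c=1) pig(c=5)]
  7. access pig: HIT, count now 6. Cache: [ram(c=1) pig(c=6)]
  8. access pig: HIT, count now 7. Cache: [ram(c=1) pig(c=7)]
  9. access pig: HIT, count now 8. Cache: [ram(c=1) pig(c=8)]
  10. access fox: MISS. Cache: [ram(c=1) fox(c=1) pig(c=8)]
  11. access yak: MISS, evict ram(c=1). Cache: [fox(c=1) yak(c=1) pig(c=8)]
  12. access pig: HIT, count now 9. Cache: [fox(c=1) yak(c=1) pig(c=9)]
  13. access rat: MISS, evict fox(c=1). Cache: [yak(c=1) rat(c=1) pig(c=9)]
  14. access fox: MISS, evict yak(c=1). Cache: [rat(c=1) fox(c=1) pig(c=9)]
  15. access rat: HIT, count now 2. Cache: [fox(c=1) rat(c=2) pig(c=9)]
  16. access ram: MISS, evict fox(c=1). Cache: [ram(c=1) rat(c=2) pig(c=9)]
  17. access yak: MISS, evict ram(c=1). Cache: [yak(c=1) rat(c=2) pig(c=9)]
  18. access rat: HIT, count now 3. Cache: [yak(c=1) rat(c=3) pig(c=9)]
  19. access pig: HIT, count now 10. Cache: [yak(c=1) rat(c=3) pig(c=10)]
  20. access fox: MISS, evict yak(c=1). Cache: [fox(c=1) rat(c=3) pig(c=10)]
  21. access rat: HIT, count now 4. Cache: [fox(c=1) rat(c=4) pig(c=10)]
  22. access pig: HIT, count now 11. Cache: [fox(c=1) rat(c=4) pig(c=11)]
  23. access ram: MISS, evict fox(c=1). Cache: [ram(c=1) rat(c=4) pig(c=11)]
  24. access ram: HIT, count now 2. Cache: [ram(c=2) rat(c=4) pig(c=11)]
  25. access rat: HIT, count now 5. Cache: [ram(c=2) rat(c=5) pig(c=11)]
  26. access fox: MISS, evict ram(c=2). Cache: [fox(c=1) rat(c=5) pig(c=11)]
  27. access pig: HIT, count now 12. Cache: [fox(c=1) rat(c=5) pig(c=12)]
  28. access rat: HIT, count now 6. Cache: [fox(c=1) rat(c=6) pig(c=12)]
Total: 17 hits, 11 misses, 8 evictions

Answer: fox rat pig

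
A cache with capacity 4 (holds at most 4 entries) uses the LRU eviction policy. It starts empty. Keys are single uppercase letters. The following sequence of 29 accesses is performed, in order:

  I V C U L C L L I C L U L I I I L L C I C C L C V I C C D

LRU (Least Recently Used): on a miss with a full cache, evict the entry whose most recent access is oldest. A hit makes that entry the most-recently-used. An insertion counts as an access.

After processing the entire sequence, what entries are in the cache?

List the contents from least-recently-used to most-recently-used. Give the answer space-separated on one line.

LRU simulation (capacity=4):
  1. access I: MISS. Cache (LRU->MRU): [I]
  2. access V: MISS. Cache (LRU->MRU): [I V]
  3. access C: MISS. Cache (LRU->MRU): [I V C]
  4. access U: MISS. Cache (LRU->MRU): [I V C U]
  5. access L: MISS, evict I. Cache (LRU->MRU): [V C U L]
  6. access C: HIT. Cache (LRU->MRU): [V U L C]
  7. access L: HIT. Cache (LRU->MRU): [V U C L]
  8. access L: HIT. Cache (LRU->MRU): [V U C L]
  9. access I: MISS, evict V. Cache (LRU->MRU): [U C L I]
  10. access C: HIT. Cache (LRU->MRU): [U L I C]
  11. access L: HIT. Cache (LRU->MRU): [U I C L]
  12. access U: HIT. Cache (LRU->MRU): [I C L U]
  13. access L: HIT. Cache (LRU->MRU): [I C U L]
  14. access I: HIT. Cache (LRU->MRU): [C U L I]
  15. access I: HIT. Cache (LRU->MRU): [C U L I]
  16. access I: HIT. Cache (LRU->MRU): [C U L I]
  17. access L: HIT. Cache (LRU->MRU): [C U I L]
  18. access L: HIT. Cache (LRU->MRU): [C U I L]
  19. access C: HIT. Cache (LRU->MRU): [U I L C]
  20. access I: HIT. Cache (LRU->MRU): [U L C I]
  21. access C: HIT. Cache (LRU->MRU): [U L I C]
  22. access C: HIT. Cache (LRU->MRU): [U L I C]
  23. access L: HIT. Cache (LRU->MRU): [U I C L]
  24. access C: HIT. Cache (LRU->MRU): [U I L C]
  25. access V: MISS, evict U. Cache (LRU->MRU): [I L C V]
  26. access I: HIT. Cache (LRU->MRU): [L C V I]
  27. access C: HIT. Cache (LRU->MRU): [L V I C]
  28. access C: HIT. Cache (LRU->MRU): [L V I C]
  29. access D: MISS, evict L. Cache (LRU->MRU): [V I C D]
Total: 21 hits, 8 misses, 4 evictions

Answer: V I C D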